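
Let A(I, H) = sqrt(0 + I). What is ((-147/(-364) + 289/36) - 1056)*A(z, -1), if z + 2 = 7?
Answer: -245131*sqrt(5)/234 ≈ -2342.4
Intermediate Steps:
z = 5 (z = -2 + 7 = 5)
A(I, H) = sqrt(I)
((-147/(-364) + 289/36) - 1056)*A(z, -1) = ((-147/(-364) + 289/36) - 1056)*sqrt(5) = ((-147*(-1/364) + 289*(1/36)) - 1056)*sqrt(5) = ((21/52 + 289/36) - 1056)*sqrt(5) = (1973/234 - 1056)*sqrt(5) = -245131*sqrt(5)/234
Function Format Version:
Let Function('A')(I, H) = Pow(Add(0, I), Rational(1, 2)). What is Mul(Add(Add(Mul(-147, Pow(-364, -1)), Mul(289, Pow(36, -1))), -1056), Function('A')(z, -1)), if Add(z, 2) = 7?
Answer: Mul(Rational(-245131, 234), Pow(5, Rational(1, 2))) ≈ -2342.4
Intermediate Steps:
z = 5 (z = Add(-2, 7) = 5)
Function('A')(I, H) = Pow(I, Rational(1, 2))
Mul(Add(Add(Mul(-147, Pow(-364, -1)), Mul(289, Pow(36, -1))), -1056), Function('A')(z, -1)) = Mul(Add(Add(Mul(-147, Pow(-364, -1)), Mul(289, Pow(36, -1))), -1056), Pow(5, Rational(1, 2))) = Mul(Add(Add(Mul(-147, Rational(-1, 364)), Mul(289, Rational(1, 36))), -1056), Pow(5, Rational(1, 2))) = Mul(Add(Add(Rational(21, 52), Rational(289, 36)), -1056), Pow(5, Rational(1, 2))) = Mul(Add(Rational(1973, 234), -1056), Pow(5, Rational(1, 2))) = Mul(Rational(-245131, 234), Pow(5, Rational(1, 2)))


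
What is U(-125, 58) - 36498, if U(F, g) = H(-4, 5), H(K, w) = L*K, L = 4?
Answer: -36514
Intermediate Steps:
H(K, w) = 4*K
U(F, g) = -16 (U(F, g) = 4*(-4) = -16)
U(-125, 58) - 36498 = -16 - 36498 = -36514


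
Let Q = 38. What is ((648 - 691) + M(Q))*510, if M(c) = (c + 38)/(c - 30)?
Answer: -17085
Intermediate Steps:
M(c) = (38 + c)/(-30 + c)
((648 - 691) + M(Q))*510 = ((648 - 691) + (38 + 38)/(-30 + 38))*510 = (-43 + 76/8)*510 = (-43 + (⅛)*76)*510 = (-43 + 19/2)*510 = -67/2*510 = -17085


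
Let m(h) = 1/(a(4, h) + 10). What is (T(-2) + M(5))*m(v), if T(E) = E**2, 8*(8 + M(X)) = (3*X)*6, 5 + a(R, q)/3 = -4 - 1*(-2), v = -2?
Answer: -29/44 ≈ -0.65909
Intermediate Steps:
a(R, q) = -21 (a(R, q) = -15 + 3*(-4 - 1*(-2)) = -15 + 3*(-4 + 2) = -15 + 3*(-2) = -15 - 6 = -21)
M(X) = -8 + 9*X/4 (M(X) = -8 + ((3*X)*6)/8 = -8 + (18*X)/8 = -8 + 9*X/4)
m(h) = -1/11 (m(h) = 1/(-21 + 10) = 1/(-11) = -1/11)
(T(-2) + M(5))*m(v) = ((-2)**2 + (-8 + (9/4)*5))*(-1/11) = (4 + (-8 + 45/4))*(-1/11) = (4 + 13/4)*(-1/11) = (29/4)*(-1/11) = -29/44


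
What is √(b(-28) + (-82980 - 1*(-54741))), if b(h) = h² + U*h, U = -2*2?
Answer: I*√27343 ≈ 165.36*I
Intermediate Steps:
U = -4
b(h) = h² - 4*h
√(b(-28) + (-82980 - 1*(-54741))) = √(-28*(-4 - 28) + (-82980 - 1*(-54741))) = √(-28*(-32) + (-82980 + 54741)) = √(896 - 28239) = √(-27343) = I*√27343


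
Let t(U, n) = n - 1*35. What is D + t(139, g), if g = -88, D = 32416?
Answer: 32293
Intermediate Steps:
t(U, n) = -35 + n (t(U, n) = n - 35 = -35 + n)
D + t(139, g) = 32416 + (-35 - 88) = 32416 - 123 = 32293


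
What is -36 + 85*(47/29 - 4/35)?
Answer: 18685/203 ≈ 92.044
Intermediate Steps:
-36 + 85*(47/29 - 4/35) = -36 + 85*(1529/1015) = -36 + 25993/203 = 18685/203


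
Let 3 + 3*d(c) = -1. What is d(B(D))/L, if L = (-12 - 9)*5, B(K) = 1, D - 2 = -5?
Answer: 4/315 ≈ 0.012698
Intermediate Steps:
D = -3 (D = 2 - 5 = -3)
d(c) = -4/3 (d(c) = -1 + (1/3)*(-1) = -1 - 1/3 = -4/3)
L = -105 (L = -21*5 = -105)
d(B(D))/L = -4/3/(-105) = -4/3*(-1/105) = 4/315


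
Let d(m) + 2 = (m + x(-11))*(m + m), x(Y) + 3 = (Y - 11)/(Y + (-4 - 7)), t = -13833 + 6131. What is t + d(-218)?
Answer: 88216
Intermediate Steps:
t = -7702
x(Y) = -2 (x(Y) = -3 + (Y - 11)/(Y + (-4 - 7)) = -3 + (-11 + Y)/(Y - 11) = -3 + (-11 + Y)/(-11 + Y) = -3 + 1 = -2)
d(m) = -2 + 2*m*(-2 + m) (d(m) = -2 + (m - 2)*(m + m) = -2 + (-2 + m)*(2*m) = -2 + 2*m*(-2 + m))
t + d(-218) = -7702 + (-2 - 4*(-218) + 2*(-218)²) = -7702 + (-2 + 872 + 2*47524) = -7702 + (-2 + 872 + 95048) = -7702 + 95918 = 88216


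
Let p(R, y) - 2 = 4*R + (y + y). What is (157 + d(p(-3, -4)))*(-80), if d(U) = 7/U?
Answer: -112760/9 ≈ -12529.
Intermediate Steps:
p(R, y) = 2 + 2*y + 4*R (p(R, y) = 2 + (4*R + (y + y)) = 2 + (4*R + 2*y) = 2 + (2*y + 4*R) = 2 + 2*y + 4*R)
(157 + d(p(-3, -4)))*(-80) = (157 + 7/(2 + 2*(-4) + 4*(-3)))*(-80) = (157 + 7/(2 - 8 - 12))*(-80) = (157 + 7/(-18))*(-80) = (157 + 7*(-1/18))*(-80) = (157 - 7/18)*(-80) = (2819/18)*(-80) = -112760/9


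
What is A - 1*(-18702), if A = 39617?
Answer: 58319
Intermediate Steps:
A - 1*(-18702) = 39617 - 1*(-18702) = 39617 + 18702 = 58319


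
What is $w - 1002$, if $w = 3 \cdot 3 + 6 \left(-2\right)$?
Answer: $-1005$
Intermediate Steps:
$w = -3$ ($w = 9 - 12 = -3$)
$w - 1002 = -3 - 1002 = -1005$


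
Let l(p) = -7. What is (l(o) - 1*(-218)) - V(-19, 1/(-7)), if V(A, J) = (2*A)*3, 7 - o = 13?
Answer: 325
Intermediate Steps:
o = -6 (o = 7 - 1*13 = 7 - 13 = -6)
V(A, J) = 6*A
(l(o) - 1*(-218)) - V(-19, 1/(-7)) = (-7 - 1*(-218)) - 6*(-19) = (-7 + 218) - 1*(-114) = 211 + 114 = 325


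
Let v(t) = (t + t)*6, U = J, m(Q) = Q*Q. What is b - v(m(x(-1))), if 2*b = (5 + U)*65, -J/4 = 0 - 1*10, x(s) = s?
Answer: 2901/2 ≈ 1450.5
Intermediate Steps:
J = 40 (J = -4*(0 - 1*10) = -4*(0 - 10) = -4*(-10) = 40)
m(Q) = Q**2
U = 40
b = 2925/2 (b = ((5 + 40)*65)/2 = (45*65)/2 = (1/2)*2925 = 2925/2 ≈ 1462.5)
v(t) = 12*t (v(t) = (2*t)*6 = 12*t)
b - v(m(x(-1))) = 2925/2 - 12*(-1)**2 = 2925/2 - 12 = 2901/2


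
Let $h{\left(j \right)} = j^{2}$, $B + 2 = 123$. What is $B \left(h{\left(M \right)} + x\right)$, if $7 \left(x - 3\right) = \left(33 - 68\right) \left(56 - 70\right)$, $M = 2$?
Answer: $9317$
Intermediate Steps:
$B = 121$ ($B = -2 + 123 = 121$)
$x = 73$ ($x = 3 + \frac{\left(33 - 68\right) \left(56 - 70\right)}{7} = 3 + \frac{\left(-35\right) \left(-14\right)}{7} = 3 + \frac{1}{7} \cdot 490 = 3 + 70 = 73$)
$B \left(h{\left(M \right)} + x\right) = 121 \left(2^{2} + 73\right) = 121 \left(4 + 73\right) = 121 \cdot 77 = 9317$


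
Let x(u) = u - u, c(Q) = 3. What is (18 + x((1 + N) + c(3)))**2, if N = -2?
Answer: 324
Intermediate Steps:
x(u) = 0
(18 + x((1 + N) + c(3)))**2 = (18 + 0)**2 = 18**2 = 324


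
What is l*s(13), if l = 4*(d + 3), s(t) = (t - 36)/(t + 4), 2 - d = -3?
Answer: -736/17 ≈ -43.294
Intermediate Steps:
d = 5 (d = 2 - 1*(-3) = 2 + 3 = 5)
s(t) = (-36 + t)/(4 + t)
l = 32 (l = 4*(5 + 3) = 4*8 = 32)
l*s(13) = 32*((-36 + 13)/(4 + 13)) = 32*(-23/17) = -736/17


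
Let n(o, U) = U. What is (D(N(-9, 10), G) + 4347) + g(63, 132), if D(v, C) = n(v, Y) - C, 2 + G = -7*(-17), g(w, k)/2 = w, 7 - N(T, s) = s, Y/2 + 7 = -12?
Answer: 4318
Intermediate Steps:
Y = -38 (Y = -14 + 2*(-12) = -14 - 24 = -38)
N(T, s) = 7 - s
g(w, k) = 2*w
G = 117 (G = -2 - 7*(-17) = -2 + 119 = 117)
D(v, C) = -38 - C
(D(N(-9, 10), G) + 4347) + g(63, 132) = ((-38 - 1*117) + 4347) + 2*63 = ((-38 - 117) + 4347) + 126 = (-155 + 4347) + 126 = 4192 + 126 = 4318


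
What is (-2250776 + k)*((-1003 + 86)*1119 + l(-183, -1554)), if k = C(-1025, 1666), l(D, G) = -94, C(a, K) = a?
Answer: 2310836466817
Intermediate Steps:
k = -1025
(-2250776 + k)*((-1003 + 86)*1119 + l(-183, -1554)) = (-2250776 - 1025)*((-1003 + 86)*1119 - 94) = -2251801*(-917*1119 - 94) = -2251801*(-1026123 - 94) = -2251801*(-1026217) = 2310836466817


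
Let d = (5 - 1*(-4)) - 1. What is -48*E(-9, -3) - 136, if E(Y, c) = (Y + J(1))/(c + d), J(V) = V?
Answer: -296/5 ≈ -59.200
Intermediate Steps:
d = 8 (d = (5 + 4) - 1 = 9 - 1 = 8)
E(Y, c) = (1 + Y)/(8 + c) (E(Y, c) = (Y + 1)/(c + 8) = (1 + Y)/(8 + c))
-48*E(-9, -3) - 136 = -48*(1 - 9)/(8 - 3) - 136 = -48*(-8)/5 - 136 = -48*(-8/5) - 136 = 384/5 - 136 = -296/5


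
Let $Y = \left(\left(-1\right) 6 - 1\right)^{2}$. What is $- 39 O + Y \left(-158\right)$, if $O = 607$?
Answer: $-31415$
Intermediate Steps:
$Y = 49$ ($Y = \left(-6 - 1\right)^{2} = \left(-7\right)^{2} = 49$)
$- 39 O + Y \left(-158\right) = \left(-39\right) 607 + 49 \left(-158\right) = -23673 - 7742 = -31415$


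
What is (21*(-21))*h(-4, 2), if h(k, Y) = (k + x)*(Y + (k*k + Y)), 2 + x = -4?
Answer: 88200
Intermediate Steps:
x = -6 (x = -2 - 4 = -6)
h(k, Y) = (-6 + k)*(k² + 2*Y) (h(k, Y) = (k - 6)*(Y + (k*k + Y)) = (-6 + k)*(Y + (k² + Y)) = (-6 + k)*(Y + (Y + k²)) = (-6 + k)*(k² + 2*Y))
(21*(-21))*h(-4, 2) = (21*(-21))*((-4)³ - 12*2 - 6*(-4)² + 2*2*(-4)) = -441*(-64 - 24 - 6*16 - 16) = -441*(-64 - 24 - 96 - 16) = -441*(-200) = 88200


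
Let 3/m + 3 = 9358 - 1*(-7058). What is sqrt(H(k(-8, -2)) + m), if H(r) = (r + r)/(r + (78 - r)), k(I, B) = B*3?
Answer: I*sqrt(777303267)/71123 ≈ 0.392*I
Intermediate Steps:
k(I, B) = 3*B
H(r) = r/39 (H(r) = (2*r)/78 = (2*r)*(1/78) = r/39)
m = 1/5471 (m = 3/(-3 + (9358 - 1*(-7058))) = 3/(-3 + (9358 + 7058)) = 3/(-3 + 16416) = 3/16413 = 3*(1/16413) = 1/5471 ≈ 0.00018278)
sqrt(H(k(-8, -2)) + m) = sqrt((3*(-2))/39 + 1/5471) = sqrt((1/39)*(-6) + 1/5471) = sqrt(-2/13 + 1/5471) = sqrt(-10929/71123) = I*sqrt(777303267)/71123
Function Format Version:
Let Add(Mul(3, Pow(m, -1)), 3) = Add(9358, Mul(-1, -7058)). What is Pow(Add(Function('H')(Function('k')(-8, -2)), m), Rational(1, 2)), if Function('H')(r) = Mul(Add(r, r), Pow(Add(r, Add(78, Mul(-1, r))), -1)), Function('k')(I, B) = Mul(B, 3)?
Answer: Mul(Rational(1, 71123), I, Pow(777303267, Rational(1, 2))) ≈ Mul(0.39200, I)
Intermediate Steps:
Function('k')(I, B) = Mul(3, B)
Function('H')(r) = Mul(Rational(1, 39), r) (Function('H')(r) = Mul(Mul(2, r), Pow(78, -1)) = Mul(Mul(2, r), Rational(1, 78)) = Mul(Rational(1, 39), r))
m = Rational(1, 5471) (m = Mul(3, Pow(Add(-3, Add(9358, Mul(-1, -7058))), -1)) = Mul(3, Pow(Add(-3, Add(9358, 7058)), -1)) = Mul(3, Pow(Add(-3, 16416), -1)) = Mul(3, Pow(16413, -1)) = Mul(3, Rational(1, 16413)) = Rational(1, 5471) ≈ 0.00018278)
Pow(Add(Function('H')(Function('k')(-8, -2)), m), Rational(1, 2)) = Pow(Add(Mul(Rational(1, 39), Mul(3, -2)), Rational(1, 5471)), Rational(1, 2)) = Pow(Add(Mul(Rational(1, 39), -6), Rational(1, 5471)), Rational(1, 2)) = Pow(Add(Rational(-2, 13), Rational(1, 5471)), Rational(1, 2)) = Pow(Rational(-10929, 71123), Rational(1, 2)) = Mul(Rational(1, 71123), I, Pow(777303267, Rational(1, 2)))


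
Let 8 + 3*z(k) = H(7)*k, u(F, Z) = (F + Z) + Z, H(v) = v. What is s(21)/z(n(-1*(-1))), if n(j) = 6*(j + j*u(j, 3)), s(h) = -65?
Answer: -195/328 ≈ -0.59451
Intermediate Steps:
u(F, Z) = F + 2*Z
n(j) = 6*j + 6*j*(6 + j) (n(j) = 6*(j + j*(j + 2*3)) = 6*(j + j*(j + 6)) = 6*(j + j*(6 + j)) = 6*j + 6*j*(6 + j))
z(k) = -8/3 + 7*k/3 (z(k) = -8/3 + (7*k)/3 = -8/3 + 7*k/3)
s(21)/z(n(-1*(-1))) = -65/(-8/3 + 7*(6*(-1*(-1))*(7 - 1*(-1)))/3) = -65/(-8/3 + 7*(6*1*(7 + 1))/3) = -65/(-8/3 + 7*(6*1*8)/3) = -65/(-8/3 + (7/3)*48) = -65/(-8/3 + 112) = -65/328/3 = -65*3/328 = -195/328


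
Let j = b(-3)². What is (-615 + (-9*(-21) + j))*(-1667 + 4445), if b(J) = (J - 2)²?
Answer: 552822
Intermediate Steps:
b(J) = (-2 + J)²
j = 625 (j = ((-2 - 3)²)² = ((-5)²)² = 25² = 625)
(-615 + (-9*(-21) + j))*(-1667 + 4445) = (-615 + (-9*(-21) + 625))*(-1667 + 4445) = (-615 + (189 + 625))*2778 = (-615 + 814)*2778 = 199*2778 = 552822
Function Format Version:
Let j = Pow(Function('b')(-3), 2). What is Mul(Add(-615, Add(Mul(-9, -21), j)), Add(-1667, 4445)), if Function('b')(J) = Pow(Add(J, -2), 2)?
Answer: 552822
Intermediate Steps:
Function('b')(J) = Pow(Add(-2, J), 2)
j = 625 (j = Pow(Pow(Add(-2, -3), 2), 2) = Pow(Pow(-5, 2), 2) = Pow(25, 2) = 625)
Mul(Add(-615, Add(Mul(-9, -21), j)), Add(-1667, 4445)) = Mul(Add(-615, Add(Mul(-9, -21), 625)), Add(-1667, 4445)) = Mul(Add(-615, Add(189, 625)), 2778) = Mul(Add(-615, 814), 2778) = Mul(199, 2778) = 552822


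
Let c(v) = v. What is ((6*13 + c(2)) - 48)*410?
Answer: 13120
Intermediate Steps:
((6*13 + c(2)) - 48)*410 = ((6*13 + 2) - 48)*410 = ((78 + 2) - 48)*410 = (80 - 48)*410 = 32*410 = 13120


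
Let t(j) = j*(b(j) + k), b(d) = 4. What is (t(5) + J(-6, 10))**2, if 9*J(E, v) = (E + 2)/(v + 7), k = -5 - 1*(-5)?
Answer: 9339136/23409 ≈ 398.96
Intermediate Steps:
k = 0 (k = -5 + 5 = 0)
J(E, v) = (2 + E)/(9*(7 + v)) (J(E, v) = ((E + 2)/(v + 7))/9 = ((2 + E)/(7 + v))/9 = (2 + E)/(9*(7 + v)))
t(j) = 4*j (t(j) = j*(4 + 0) = j*4 = 4*j)
(t(5) + J(-6, 10))**2 = (4*5 + (2 - 6)/(9*(7 + 10)))**2 = (20 + (1/9)*(-4)/17)**2 = (20 + (1/9)*(1/17)*(-4))**2 = (20 - 4/153)**2 = (3056/153)**2 = 9339136/23409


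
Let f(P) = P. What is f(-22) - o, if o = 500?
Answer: -522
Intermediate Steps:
f(-22) - o = -22 - 1*500 = -22 - 500 = -522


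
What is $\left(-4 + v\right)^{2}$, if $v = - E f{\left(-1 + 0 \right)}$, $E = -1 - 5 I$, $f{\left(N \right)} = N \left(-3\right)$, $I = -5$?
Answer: $5776$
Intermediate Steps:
$f{\left(N \right)} = - 3 N$
$E = 24$ ($E = -1 - -25 = -1 + 25 = 24$)
$v = -72$ ($v = \left(-1\right) 24 \left(- 3 \left(-1 + 0\right)\right) = - 24 \left(\left(-3\right) \left(-1\right)\right) = \left(-24\right) 3 = -72$)
$\left(-4 + v\right)^{2} = \left(-4 - 72\right)^{2} = \left(-76\right)^{2} = 5776$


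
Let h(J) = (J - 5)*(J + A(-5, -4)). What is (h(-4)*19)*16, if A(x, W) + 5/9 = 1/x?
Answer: 65056/5 ≈ 13011.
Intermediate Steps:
A(x, W) = -5/9 + 1/x
h(J) = (-5 + J)*(-34/45 + J) (h(J) = (J - 5)*(J + (-5/9 + 1/(-5))) = (-5 + J)*(J + (-5/9 - 1/5)) = (-5 + J)*(J - 34/45) = (-5 + J)*(-34/45 + J))
(h(-4)*19)*16 = ((34/9 + (-4)**2 - 259/45*(-4))*19)*16 = ((34/9 + 16 + 1036/45)*19)*16 = ((214/5)*19)*16 = (4066/5)*16 = 65056/5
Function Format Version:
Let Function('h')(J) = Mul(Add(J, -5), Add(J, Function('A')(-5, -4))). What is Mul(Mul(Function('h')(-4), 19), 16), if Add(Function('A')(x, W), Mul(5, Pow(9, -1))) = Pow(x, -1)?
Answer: Rational(65056, 5) ≈ 13011.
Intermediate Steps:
Function('A')(x, W) = Add(Rational(-5, 9), Pow(x, -1))
Function('h')(J) = Mul(Add(-5, J), Add(Rational(-34, 45), J)) (Function('h')(J) = Mul(Add(J, -5), Add(J, Add(Rational(-5, 9), Pow(-5, -1)))) = Mul(Add(-5, J), Add(J, Add(Rational(-5, 9), Rational(-1, 5)))) = Mul(Add(-5, J), Add(J, Rational(-34, 45))) = Mul(Add(-5, J), Add(Rational(-34, 45), J)))
Mul(Mul(Function('h')(-4), 19), 16) = Mul(Mul(Add(Rational(34, 9), Pow(-4, 2), Mul(Rational(-259, 45), -4)), 19), 16) = Mul(Mul(Add(Rational(34, 9), 16, Rational(1036, 45)), 19), 16) = Mul(Mul(Rational(214, 5), 19), 16) = Mul(Rational(4066, 5), 16) = Rational(65056, 5)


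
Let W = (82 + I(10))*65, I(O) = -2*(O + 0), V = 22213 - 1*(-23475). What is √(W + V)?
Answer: √49718 ≈ 222.98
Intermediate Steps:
V = 45688 (V = 22213 + 23475 = 45688)
I(O) = -2*O
W = 4030 (W = (82 - 2*10)*65 = (82 - 20)*65 = 62*65 = 4030)
√(W + V) = √(4030 + 45688) = √49718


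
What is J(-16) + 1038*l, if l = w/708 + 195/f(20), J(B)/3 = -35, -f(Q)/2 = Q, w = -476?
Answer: -1383695/236 ≈ -5863.1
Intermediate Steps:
f(Q) = -2*Q
J(B) = -105 (J(B) = 3*(-35) = -105)
l = -7855/1416 (l = -476/708 + 195/((-2*20)) = -476*1/708 + 195/(-40) = -119/177 + 195*(-1/40) = -119/177 - 39/8 = -7855/1416 ≈ -5.5473)
J(-16) + 1038*l = -105 + 1038*(-7855/1416) = -105 - 1358915/236 = -1383695/236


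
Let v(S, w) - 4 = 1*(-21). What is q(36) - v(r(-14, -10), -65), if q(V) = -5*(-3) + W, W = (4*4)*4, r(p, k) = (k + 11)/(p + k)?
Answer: 96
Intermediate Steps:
r(p, k) = (11 + k)/(k + p)
W = 64 (W = 16*4 = 64)
q(V) = 79 (q(V) = -5*(-3) + 64 = 15 + 64 = 79)
v(S, w) = -17 (v(S, w) = 4 + 1*(-21) = 4 - 21 = -17)
q(36) - v(r(-14, -10), -65) = 79 - 1*(-17) = 79 + 17 = 96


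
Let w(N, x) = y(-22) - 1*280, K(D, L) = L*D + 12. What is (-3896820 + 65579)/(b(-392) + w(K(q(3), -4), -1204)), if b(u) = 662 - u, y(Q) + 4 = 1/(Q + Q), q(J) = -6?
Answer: -168574604/33879 ≈ -4975.8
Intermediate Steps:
y(Q) = -4 + 1/(2*Q) (y(Q) = -4 + 1/(Q + Q) = -4 + 1/(2*Q))
K(D, L) = 12 + D*L (K(D, L) = D*L + 12 = 12 + D*L)
w(N, x) = -12497/44 (w(N, x) = (-4 + (½)/(-22)) - 1*280 = (-4 + (½)*(-1/22)) - 280 = (-4 - 1/44) - 280 = -177/44 - 280 = -12497/44)
(-3896820 + 65579)/(b(-392) + w(K(q(3), -4), -1204)) = (-3896820 + 65579)/((662 - 1*(-392)) - 12497/44) = -3831241/((662 + 392) - 12497/44) = -3831241/(1054 - 12497/44) = -3831241/33879/44 = -3831241*44/33879 = -168574604/33879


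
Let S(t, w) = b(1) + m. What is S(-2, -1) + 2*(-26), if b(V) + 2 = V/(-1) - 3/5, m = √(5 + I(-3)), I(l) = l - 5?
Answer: -278/5 + I*√3 ≈ -55.6 + 1.732*I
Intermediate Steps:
I(l) = -5 + l
m = I*√3 (m = √(5 + (-5 - 3)) = √(5 - 8) = √(-3) = I*√3 ≈ 1.732*I)
b(V) = -13/5 - V (b(V) = -2 + (V/(-1) - 3/5) = -2 + (V*(-1) - 3*⅕) = -2 + (-V - ⅗) = -2 + (-⅗ - V) = -13/5 - V)
S(t, w) = -18/5 + I*√3 (S(t, w) = (-13/5 - 1*1) + I*√3 = (-13/5 - 1) + I*√3 = -18/5 + I*√3)
S(-2, -1) + 2*(-26) = (-18/5 + I*√3) + 2*(-26) = (-18/5 + I*√3) - 52 = -278/5 + I*√3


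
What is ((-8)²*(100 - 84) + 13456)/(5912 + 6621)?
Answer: 14480/12533 ≈ 1.1553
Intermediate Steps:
((-8)²*(100 - 84) + 13456)/(5912 + 6621) = (64*16 + 13456)/12533 = (1024 + 13456)*(1/12533) = 14480*(1/12533) = 14480/12533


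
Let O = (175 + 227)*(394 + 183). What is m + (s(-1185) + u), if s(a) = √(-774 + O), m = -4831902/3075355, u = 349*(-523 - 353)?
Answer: -940214663922/3075355 + 2*√57795 ≈ -3.0525e+5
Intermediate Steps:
O = 231954 (O = 402*577 = 231954)
u = -305724 (u = 349*(-876) = -305724)
m = -4831902/3075355 (m = -4831902*1/3075355 = -4831902/3075355 ≈ -1.5712)
s(a) = 2*√57795 (s(a) = √(-774 + 231954) = √231180 = 2*√57795)
m + (s(-1185) + u) = -4831902/3075355 + (2*√57795 - 305724) = -4831902/3075355 + (-305724 + 2*√57795) = -940214663922/3075355 + 2*√57795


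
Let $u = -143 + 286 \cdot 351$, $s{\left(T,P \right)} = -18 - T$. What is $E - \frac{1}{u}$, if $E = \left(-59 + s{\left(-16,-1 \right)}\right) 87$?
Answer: $- \frac{531989602}{100243} \approx -5307.0$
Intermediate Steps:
$E = -5307$ ($E = \left(-59 - 2\right) 87 = \left(-61\right) 87 = -5307$)
$u = 100243$ ($u = -143 + 100386 = 100243$)
$E - \frac{1}{u} = -5307 - \frac{1}{100243} = - \frac{531989602}{100243}$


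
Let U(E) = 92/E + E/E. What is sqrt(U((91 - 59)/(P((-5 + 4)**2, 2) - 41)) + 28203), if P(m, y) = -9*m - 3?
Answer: sqrt(448826)/4 ≈ 167.49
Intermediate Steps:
P(m, y) = -3 - 9*m
U(E) = 1 + 92/E (U(E) = 92/E + 1 = 1 + 92/E)
sqrt(U((91 - 59)/(P((-5 + 4)**2, 2) - 41)) + 28203) = sqrt((92 + (91 - 59)/((-3 - 9*(-5 + 4)**2) - 41))/(((91 - 59)/((-3 - 9*(-5 + 4)**2) - 41))) + 28203) = sqrt((92 + 32/((-3 - 9*(-1)**2) - 41))/((32/((-3 - 9*(-1)**2) - 41))) + 28203) = sqrt((92 + 32/((-3 - 9*1) - 41))/((32/((-3 - 9*1) - 41))) + 28203) = sqrt((92 + 32/((-3 - 9) - 41))/((32/((-3 - 9) - 41))) + 28203) = sqrt((92 + 32/(-12 - 41))/((32/(-12 - 41))) + 28203) = sqrt((92 + 32/(-53))/((32/(-53))) + 28203) = sqrt((92 + 32*(-1/53))/((32*(-1/53))) + 28203) = sqrt((92 - 32/53)/(-32/53) + 28203) = sqrt(-53/32*4844/53 + 28203) = sqrt(-1211/8 + 28203) = sqrt(224413/8) = sqrt(448826)/4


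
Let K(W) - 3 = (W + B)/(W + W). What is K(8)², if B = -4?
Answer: 169/16 ≈ 10.563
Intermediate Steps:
K(W) = 3 + (-4 + W)/(2*W) (K(W) = 3 + (W - 4)/(W + W) = 3 + (-4 + W)/((2*W)) = 3 + (-4 + W)*(1/(2*W)) = 3 + (-4 + W)/(2*W))
K(8)² = (7/2 - 2/8)² = (7/2 - 2*⅛)² = (7/2 - ¼)² = (13/4)² = 169/16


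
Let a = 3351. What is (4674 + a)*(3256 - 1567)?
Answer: 13554225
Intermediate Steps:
(4674 + a)*(3256 - 1567) = (4674 + 3351)*(3256 - 1567) = 8025*1689 = 13554225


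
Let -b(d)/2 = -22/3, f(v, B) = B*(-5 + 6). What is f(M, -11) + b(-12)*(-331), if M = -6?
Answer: -14597/3 ≈ -4865.7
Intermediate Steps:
f(v, B) = B (f(v, B) = B*1 = B)
b(d) = 44/3 (b(d) = -(-44)/3 = -2*(-22/3) = 44/3)
f(M, -11) + b(-12)*(-331) = -11 + (44/3)*(-331) = -11 - 14564/3 = -14597/3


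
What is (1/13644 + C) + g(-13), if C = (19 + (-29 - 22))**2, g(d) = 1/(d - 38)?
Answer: 237510221/231948 ≈ 1024.0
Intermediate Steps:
g(d) = 1/(-38 + d)
C = 1024 (C = (19 - 51)**2 = (-32)**2 = 1024)
(1/13644 + C) + g(-13) = (1/13644 + 1024) + 1/(-38 - 13) = (1/13644 + 1024) + 1/(-51) = 13971457/13644 - 1/51 = 237510221/231948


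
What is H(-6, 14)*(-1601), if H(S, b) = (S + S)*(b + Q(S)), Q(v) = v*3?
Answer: -76848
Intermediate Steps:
Q(v) = 3*v
H(S, b) = 2*S*(b + 3*S) (H(S, b) = (S + S)*(b + 3*S) = (2*S)*(b + 3*S) = 2*S*(b + 3*S))
H(-6, 14)*(-1601) = (2*(-6)*(14 + 3*(-6)))*(-1601) = (2*(-6)*(14 - 18))*(-1601) = (2*(-6)*(-4))*(-1601) = 48*(-1601) = -76848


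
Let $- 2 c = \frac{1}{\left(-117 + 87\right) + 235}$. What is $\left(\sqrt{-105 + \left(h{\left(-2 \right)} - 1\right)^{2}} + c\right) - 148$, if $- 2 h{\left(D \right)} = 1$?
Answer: $- \frac{60681}{410} + \frac{i \sqrt{411}}{2} \approx -148.0 + 10.137 i$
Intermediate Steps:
$h{\left(D \right)} = - \frac{1}{2}$ ($h{\left(D \right)} = \left(- \frac{1}{2}\right) 1 = - \frac{1}{2}$)
$c = - \frac{1}{410}$ ($c = - \frac{1}{2 \left(\left(-117 + 87\right) + 235\right)} = - \frac{1}{2 \left(-30 + 235\right)} = - \frac{1}{2 \cdot 205} = \left(- \frac{1}{2}\right) \frac{1}{205} = - \frac{1}{410} \approx -0.002439$)
$\left(\sqrt{-105 + \left(h{\left(-2 \right)} - 1\right)^{2}} + c\right) - 148 = \left(\sqrt{-105 + \left(- \frac{1}{2} - 1\right)^{2}} - \frac{1}{410}\right) - 148 = \left(\sqrt{-105 + \left(- \frac{3}{2}\right)^{2}} - \frac{1}{410}\right) - 148 = \left(\sqrt{-105 + \frac{9}{4}} - \frac{1}{410}\right) - 148 = \left(\sqrt{- \frac{411}{4}} - \frac{1}{410}\right) - 148 = \left(\frac{i \sqrt{411}}{2} - \frac{1}{410}\right) - 148 = \left(- \frac{1}{410} + \frac{i \sqrt{411}}{2}\right) - 148 = - \frac{60681}{410} + \frac{i \sqrt{411}}{2}$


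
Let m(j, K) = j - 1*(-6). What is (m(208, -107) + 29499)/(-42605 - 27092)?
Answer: -29713/69697 ≈ -0.42632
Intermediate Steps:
m(j, K) = 6 + j (m(j, K) = j + 6 = 6 + j)
(m(208, -107) + 29499)/(-42605 - 27092) = ((6 + 208) + 29499)/(-42605 - 27092) = (214 + 29499)/(-69697) = 29713*(-1/69697) = -29713/69697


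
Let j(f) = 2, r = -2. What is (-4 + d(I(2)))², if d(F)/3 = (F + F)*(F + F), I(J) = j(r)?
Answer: 1936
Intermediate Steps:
I(J) = 2
d(F) = 12*F² (d(F) = 3*((F + F)*(F + F)) = 3*((2*F)*(2*F)) = 3*(4*F²) = 12*F²)
(-4 + d(I(2)))² = (-4 + 12*2²)² = (-4 + 12*4)² = (-4 + 48)² = 44² = 1936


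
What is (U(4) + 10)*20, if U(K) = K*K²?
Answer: 1480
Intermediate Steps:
U(K) = K³
(U(4) + 10)*20 = (4³ + 10)*20 = (64 + 10)*20 = 74*20 = 1480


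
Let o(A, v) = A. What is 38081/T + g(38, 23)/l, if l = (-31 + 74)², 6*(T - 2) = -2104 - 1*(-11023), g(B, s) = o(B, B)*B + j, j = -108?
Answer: 144800810/5504473 ≈ 26.306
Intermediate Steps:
g(B, s) = -108 + B² (g(B, s) = B*B - 108 = B² - 108 = -108 + B²)
T = 2977/2 (T = 2 + (-2104 - 1*(-11023))/6 = 2 + (-2104 + 11023)/6 = 2 + (⅙)*8919 = 2 + 2973/2 = 2977/2 ≈ 1488.5)
l = 1849 (l = 43² = 1849)
38081/T + g(38, 23)/l = 38081/(2977/2) + (-108 + 38²)/1849 = 38081*(2/2977) + (-108 + 1444)*(1/1849) = 76162/2977 + 1336*(1/1849) = 76162/2977 + 1336/1849 = 144800810/5504473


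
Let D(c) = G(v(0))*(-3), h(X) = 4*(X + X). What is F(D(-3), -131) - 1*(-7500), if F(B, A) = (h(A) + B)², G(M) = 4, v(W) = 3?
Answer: 1131100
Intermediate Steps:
h(X) = 8*X (h(X) = 4*(2*X) = 8*X)
D(c) = -12 (D(c) = 4*(-3) = -12)
F(B, A) = (B + 8*A)² (F(B, A) = (8*A + B)² = (B + 8*A)²)
F(D(-3), -131) - 1*(-7500) = (-12 + 8*(-131))² - 1*(-7500) = (-12 - 1048)² + 7500 = (-1060)² + 7500 = 1123600 + 7500 = 1131100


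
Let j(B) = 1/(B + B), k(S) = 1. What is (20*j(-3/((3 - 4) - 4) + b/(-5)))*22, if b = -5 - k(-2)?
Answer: 1100/9 ≈ 122.22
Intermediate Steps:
b = -6 (b = -5 - 1*1 = -5 - 1 = -6)
j(B) = 1/(2*B)
(20*j(-3/((3 - 4) - 4) + b/(-5)))*22 = (20*(1/(2*(-3/((3 - 4) - 4) - 6/(-5)))))*22 = (20*(1/(2*(-3/(-1 - 4) - 6*(-1/5)))))*22 = (20*(1/(2*(-3/(-5) + 6/5))))*22 = (20*(1/(2*(-3*(-1/5) + 6/5))))*22 = (20*(1/(2*(3/5 + 6/5))))*22 = (20*(1/(2*(9/5))))*22 = (20*((1/2)*(5/9)))*22 = (20*(5/18))*22 = (50/9)*22 = 1100/9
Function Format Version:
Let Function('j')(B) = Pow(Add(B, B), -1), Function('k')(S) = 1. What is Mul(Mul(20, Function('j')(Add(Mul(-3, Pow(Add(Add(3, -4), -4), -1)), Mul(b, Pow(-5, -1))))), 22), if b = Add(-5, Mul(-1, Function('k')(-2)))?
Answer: Rational(1100, 9) ≈ 122.22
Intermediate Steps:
b = -6 (b = Add(-5, Mul(-1, 1)) = Add(-5, -1) = -6)
Function('j')(B) = Mul(Rational(1, 2), Pow(B, -1)) (Function('j')(B) = Pow(Mul(2, B), -1) = Mul(Rational(1, 2), Pow(B, -1)))
Mul(Mul(20, Function('j')(Add(Mul(-3, Pow(Add(Add(3, -4), -4), -1)), Mul(b, Pow(-5, -1))))), 22) = Mul(Mul(20, Mul(Rational(1, 2), Pow(Add(Mul(-3, Pow(Add(Add(3, -4), -4), -1)), Mul(-6, Pow(-5, -1))), -1))), 22) = Mul(Mul(20, Mul(Rational(1, 2), Pow(Add(Mul(-3, Pow(Add(-1, -4), -1)), Mul(-6, Rational(-1, 5))), -1))), 22) = Mul(Mul(20, Mul(Rational(1, 2), Pow(Add(Mul(-3, Pow(-5, -1)), Rational(6, 5)), -1))), 22) = Mul(Mul(20, Mul(Rational(1, 2), Pow(Add(Mul(-3, Rational(-1, 5)), Rational(6, 5)), -1))), 22) = Mul(Mul(20, Mul(Rational(1, 2), Pow(Add(Rational(3, 5), Rational(6, 5)), -1))), 22) = Mul(Mul(20, Mul(Rational(1, 2), Pow(Rational(9, 5), -1))), 22) = Mul(Mul(20, Mul(Rational(1, 2), Rational(5, 9))), 22) = Mul(Mul(20, Rational(5, 18)), 22) = Mul(Rational(50, 9), 22) = Rational(1100, 9)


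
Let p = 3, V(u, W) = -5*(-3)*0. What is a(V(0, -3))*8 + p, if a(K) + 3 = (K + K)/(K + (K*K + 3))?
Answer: -21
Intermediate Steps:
V(u, W) = 0 (V(u, W) = 15*0 = 0)
a(K) = -3 + 2*K/(3 + K + K²) (a(K) = -3 + (K + K)/(K + (K*K + 3)) = -3 + (2*K)/(K + (K² + 3)) = -3 + (2*K)/(K + (3 + K²)) = -3 + (2*K)/(3 + K + K²) = -3 + 2*K/(3 + K + K²))
a(V(0, -3))*8 + p = ((-9 - 1*0 - 3*0²)/(3 + 0 + 0²))*8 + 3 = ((-9 + 0 - 3*0)/(3 + 0 + 0))*8 + 3 = ((-9 + 0 + 0)/3)*8 + 3 = ((⅓)*(-9))*8 + 3 = -3*8 + 3 = -24 + 3 = -21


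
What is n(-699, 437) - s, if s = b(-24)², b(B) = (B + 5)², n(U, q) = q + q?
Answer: -129447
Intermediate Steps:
n(U, q) = 2*q
b(B) = (5 + B)²
s = 130321 (s = ((5 - 24)²)² = ((-19)²)² = 361² = 130321)
n(-699, 437) - s = 2*437 - 1*130321 = 874 - 130321 = -129447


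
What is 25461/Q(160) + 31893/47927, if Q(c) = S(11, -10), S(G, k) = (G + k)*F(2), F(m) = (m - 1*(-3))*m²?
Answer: 1220907207/958540 ≈ 1273.7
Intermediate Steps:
F(m) = m²*(3 + m) (F(m) = (m + 3)*m² = (3 + m)*m² = m²*(3 + m))
S(G, k) = 20*G + 20*k (S(G, k) = (G + k)*(2²*(3 + 2)) = (G + k)*(4*5) = (G + k)*20 = 20*G + 20*k)
Q(c) = 20 (Q(c) = 20*11 + 20*(-10) = 220 - 200 = 20)
25461/Q(160) + 31893/47927 = 25461/20 + 31893/47927 = 1220907207/958540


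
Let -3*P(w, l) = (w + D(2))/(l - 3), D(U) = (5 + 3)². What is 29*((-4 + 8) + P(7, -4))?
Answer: 4495/21 ≈ 214.05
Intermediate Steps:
D(U) = 64 (D(U) = 8² = 64)
P(w, l) = -(64 + w)/(3*(-3 + l)) (P(w, l) = -(w + 64)/(3*(l - 3)) = -(64 + w)/(3*(-3 + l)))
29*((-4 + 8) + P(7, -4)) = 29*((-4 + 8) + (-64 - 1*7)/(3*(-3 - 4))) = 29*(4 + (⅓)*(-64 - 7)/(-7)) = 29*(4 + (⅓)*(-⅐)*(-71)) = 29*(4 + 71/21) = 29*(155/21) = 4495/21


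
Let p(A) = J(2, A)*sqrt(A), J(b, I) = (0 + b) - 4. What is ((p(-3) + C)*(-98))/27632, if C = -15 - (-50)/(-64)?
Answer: 24745/442112 + 49*I*sqrt(3)/6908 ≈ 0.05597 + 0.012286*I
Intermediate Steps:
J(b, I) = -4 + b (J(b, I) = b - 4 = -4 + b)
p(A) = -2*sqrt(A) (p(A) = (-4 + 2)*sqrt(A) = -2*sqrt(A))
C = -505/32 (C = -15 - (-50)*(-1)/64 = -15 - 1*25/32 = -15 - 25/32 = -505/32 ≈ -15.781)
((p(-3) + C)*(-98))/27632 = ((-2*I*sqrt(3) - 505/32)*(-98))/27632 = ((-2*I*sqrt(3) - 505/32)*(-98))*(1/27632) = ((-505/32 - 2*I*sqrt(3))*(-98))*(1/27632) = (24745/16 + 196*I*sqrt(3))*(1/27632) = 24745/442112 + 49*I*sqrt(3)/6908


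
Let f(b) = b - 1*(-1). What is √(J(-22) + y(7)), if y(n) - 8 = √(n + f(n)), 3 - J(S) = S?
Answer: √(33 + √15) ≈ 6.0723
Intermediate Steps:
J(S) = 3 - S
f(b) = 1 + b (f(b) = b + 1 = 1 + b)
y(n) = 8 + √(1 + 2*n) (y(n) = 8 + √(n + (1 + n)) = 8 + √(1 + 2*n))
√(J(-22) + y(7)) = √((3 - 1*(-22)) + (8 + √(1 + 2*7))) = √((3 + 22) + (8 + √(1 + 14))) = √(25 + (8 + √15)) = √(33 + √15)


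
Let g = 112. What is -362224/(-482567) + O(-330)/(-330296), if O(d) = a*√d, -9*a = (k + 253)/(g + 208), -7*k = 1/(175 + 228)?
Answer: 362224/482567 + 14869*I*√330/55905900960 ≈ 0.75062 + 4.8315e-6*I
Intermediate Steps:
k = -1/2821 (k = -1/(7*(175 + 228)) = -⅐/403 = -⅐*1/403 = -1/2821 ≈ -0.00035448)
a = -14869/169260 (a = -(-1/2821 + 253)/(9*(112 + 208)) = -237904/(8463*320) = -⅑*44607/56420 = -14869/169260 ≈ -0.087847)
O(d) = -14869*√d/169260
-362224/(-482567) + O(-330)/(-330296) = -362224/(-482567) - 14869*I*√330/169260/(-330296) = -362224*(-1/482567) - 14869*I*√330/169260*(-1/330296) = 362224/482567 - 14869*I*√330/169260*(-1/330296) = 362224/482567 + 14869*I*√330/55905900960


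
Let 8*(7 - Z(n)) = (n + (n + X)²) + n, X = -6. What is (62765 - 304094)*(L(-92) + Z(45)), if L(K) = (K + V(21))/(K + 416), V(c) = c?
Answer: 10143620971/216 ≈ 4.6961e+7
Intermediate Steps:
L(K) = (21 + K)/(416 + K) (L(K) = (K + 21)/(K + 416) = (21 + K)/(416 + K))
Z(n) = 7 - n/4 - (-6 + n)²/8 (Z(n) = 7 - ((n + (n - 6)²) + n)/8 = 7 - ((n + (-6 + n)²) + n)/8 = 7 - ((-6 + n)² + 2*n)/8 = 7 + (-n/4 - (-6 + n)²/8) = 7 - n/4 - (-6 + n)²/8)
(62765 - 304094)*(L(-92) + Z(45)) = (62765 - 304094)*((21 - 92)/(416 - 92) + (5/2 - ⅛*45² + (5/4)*45)) = -241329*(-71/324 + (5/2 - ⅛*2025 + 225/4)) = -241329*((1/324)*(-71) + (5/2 - 2025/8 + 225/4)) = -241329*(-71/324 - 1555/8) = -241329*(-126097/648) = 10143620971/216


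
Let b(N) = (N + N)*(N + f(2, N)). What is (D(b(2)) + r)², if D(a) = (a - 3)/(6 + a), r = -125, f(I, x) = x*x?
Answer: 1545049/100 ≈ 15450.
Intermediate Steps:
f(I, x) = x²
b(N) = 2*N*(N + N²) (b(N) = (N + N)*(N + N²) = (2*N)*(N + N²) = 2*N*(N + N²))
D(a) = (-3 + a)/(6 + a)
(D(b(2)) + r)² = ((-3 + 2*2²*(1 + 2))/(6 + 2*2²*(1 + 2)) - 125)² = ((-3 + 2*4*3)/(6 + 2*4*3) - 125)² = ((-3 + 24)/(6 + 24) - 125)² = (21/30 - 125)² = ((1/30)*21 - 125)² = (7/10 - 125)² = (-1243/10)² = 1545049/100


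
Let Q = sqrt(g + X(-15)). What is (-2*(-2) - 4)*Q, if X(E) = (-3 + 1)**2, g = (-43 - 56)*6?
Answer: 0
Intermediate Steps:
g = -594 (g = -99*6 = -594)
X(E) = 4 (X(E) = (-2)**2 = 4)
Q = I*sqrt(590) (Q = sqrt(-594 + 4) = sqrt(-590) = I*sqrt(590) ≈ 24.29*I)
(-2*(-2) - 4)*Q = (-2*(-2) - 4)*(I*sqrt(590)) = (4 - 4)*(I*sqrt(590)) = 0*(I*sqrt(590)) = 0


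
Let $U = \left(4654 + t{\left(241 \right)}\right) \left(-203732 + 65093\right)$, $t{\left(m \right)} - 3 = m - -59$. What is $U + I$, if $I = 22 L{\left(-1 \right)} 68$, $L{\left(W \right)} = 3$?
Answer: $-687229035$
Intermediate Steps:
$t{\left(m \right)} = 62 + m$ ($t{\left(m \right)} = 3 + \left(m - -59\right) = 3 + \left(m + 59\right) = 3 + \left(59 + m\right) = 62 + m$)
$U = -687233523$ ($U = \left(4654 + \left(62 + 241\right)\right) \left(-203732 + 65093\right) = \left(4654 + 303\right) \left(-138639\right) = 4957 \left(-138639\right) = -687233523$)
$I = 4488$ ($I = 22 \cdot 3 \cdot 68 = 66 \cdot 68 = 4488$)
$U + I = -687233523 + 4488 = -687229035$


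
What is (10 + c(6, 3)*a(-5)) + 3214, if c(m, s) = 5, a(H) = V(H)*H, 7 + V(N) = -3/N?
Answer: 3384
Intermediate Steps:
V(N) = -7 - 3/N
a(H) = H*(-7 - 3/H) (a(H) = (-7 - 3/H)*H = H*(-7 - 3/H))
(10 + c(6, 3)*a(-5)) + 3214 = (10 + 5*(-3 - 7*(-5))) + 3214 = (10 + 5*(-3 + 35)) + 3214 = (10 + 5*32) + 3214 = (10 + 160) + 3214 = 170 + 3214 = 3384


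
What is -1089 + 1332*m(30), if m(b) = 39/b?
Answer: 3213/5 ≈ 642.60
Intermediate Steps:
-1089 + 1332*m(30) = -1089 + 1332*(39/30) = -1089 + 1332*(39*(1/30)) = -1089 + 1332*(13/10) = -1089 + 8658/5 = 3213/5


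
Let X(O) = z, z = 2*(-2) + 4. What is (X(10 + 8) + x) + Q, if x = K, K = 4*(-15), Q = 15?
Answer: -45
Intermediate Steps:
K = -60
x = -60
z = 0 (z = -4 + 4 = 0)
X(O) = 0
(X(10 + 8) + x) + Q = (0 - 60) + 15 = -60 + 15 = -45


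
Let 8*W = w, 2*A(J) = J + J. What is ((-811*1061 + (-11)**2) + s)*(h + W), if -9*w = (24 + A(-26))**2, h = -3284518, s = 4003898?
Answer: -92925361480550/9 ≈ -1.0325e+13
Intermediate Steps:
A(J) = J (A(J) = (J + J)/2 = (2*J)/2 = J)
w = -4/9 (w = -(24 - 26)**2/9 = -1/9*(-2)**2 = -1/9*4 = -4/9 ≈ -0.44444)
W = -1/18 (W = (1/8)*(-4/9) = -1/18 ≈ -0.055556)
((-811*1061 + (-11)**2) + s)*(h + W) = ((-811*1061 + (-11)**2) + 4003898)*(-3284518 - 1/18) = ((-860471 + 121) + 4003898)*(-59121325/18) = (-860350 + 4003898)*(-59121325/18) = 3143548*(-59121325/18) = -92925361480550/9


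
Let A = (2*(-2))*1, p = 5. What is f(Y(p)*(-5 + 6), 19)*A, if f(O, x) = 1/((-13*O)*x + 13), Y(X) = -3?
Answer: -2/377 ≈ -0.0053050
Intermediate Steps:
f(O, x) = 1/(13 - 13*O*x) (f(O, x) = 1/(-13*O*x + 13) = 1/(13 - 13*O*x))
A = -4 (A = -4*1 = -4)
f(Y(p)*(-5 + 6), 19)*A = -1/(-13 + 13*(-3*(-5 + 6))*19)*(-4) = -1/(-13 + 13*(-3*1)*19)*(-4) = -1/(-13 + 13*(-3)*19)*(-4) = -1/(-13 - 741)*(-4) = -1/(-754)*(-4) = -1*(-1/754)*(-4) = (1/754)*(-4) = -2/377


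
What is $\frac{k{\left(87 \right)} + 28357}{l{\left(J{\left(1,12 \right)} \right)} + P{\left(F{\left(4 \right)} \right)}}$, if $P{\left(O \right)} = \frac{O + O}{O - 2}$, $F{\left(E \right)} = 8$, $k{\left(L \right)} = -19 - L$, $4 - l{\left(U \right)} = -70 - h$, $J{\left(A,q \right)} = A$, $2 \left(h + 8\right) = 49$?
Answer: $\frac{3942}{13} \approx 303.23$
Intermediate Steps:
$h = \frac{33}{2}$ ($h = -8 + \frac{1}{2} \cdot 49 = -8 + \frac{49}{2} = \frac{33}{2} \approx 16.5$)
$l{\left(U \right)} = \frac{181}{2}$ ($l{\left(U \right)} = 4 - \left(-70 - \frac{33}{2}\right) = 4 - - \frac{173}{2} = 4 + \frac{173}{2} = \frac{181}{2}$)
$P{\left(O \right)} = \frac{2 O}{-2 + O}$
$\frac{k{\left(87 \right)} + 28357}{l{\left(J{\left(1,12 \right)} \right)} + P{\left(F{\left(4 \right)} \right)}} = \frac{\left(-19 - 87\right) + 28357}{\frac{181}{2} + 2 \cdot 8 \frac{1}{-2 + 8}} = \frac{\left(-19 - 87\right) + 28357}{\frac{181}{2} + 2 \cdot 8 \cdot \frac{1}{6}} = \frac{-106 + 28357}{\frac{181}{2} + 2 \cdot 8 \cdot \frac{1}{6}} = \frac{28251}{\frac{181}{2} + \frac{8}{3}} = \frac{28251}{\frac{559}{6}} = 28251 \cdot \frac{6}{559} = \frac{3942}{13}$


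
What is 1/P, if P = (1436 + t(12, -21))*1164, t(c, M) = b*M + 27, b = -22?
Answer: 1/2240700 ≈ 4.4629e-7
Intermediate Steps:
t(c, M) = 27 - 22*M (t(c, M) = -22*M + 27 = 27 - 22*M)
P = 2240700 (P = (1436 + (27 - 22*(-21)))*1164 = (1436 + (27 + 462))*1164 = (1436 + 489)*1164 = 1925*1164 = 2240700)
1/P = 1/2240700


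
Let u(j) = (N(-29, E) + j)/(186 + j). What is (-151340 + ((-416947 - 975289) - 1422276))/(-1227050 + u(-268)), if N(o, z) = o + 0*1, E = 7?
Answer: 243199864/100617803 ≈ 2.4171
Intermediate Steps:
N(o, z) = o (N(o, z) = o + 0 = o)
u(j) = (-29 + j)/(186 + j)
(-151340 + ((-416947 - 975289) - 1422276))/(-1227050 + u(-268)) = (-151340 + ((-416947 - 975289) - 1422276))/(-1227050 + (-29 - 268)/(186 - 268)) = (-151340 + (-1392236 - 1422276))/(-1227050 - 297/(-82)) = (-151340 - 2814512)/(-1227050 - 1/82*(-297)) = -2965852/(-1227050 + 297/82) = -2965852/(-100617803/82) = -2965852*(-82/100617803) = 243199864/100617803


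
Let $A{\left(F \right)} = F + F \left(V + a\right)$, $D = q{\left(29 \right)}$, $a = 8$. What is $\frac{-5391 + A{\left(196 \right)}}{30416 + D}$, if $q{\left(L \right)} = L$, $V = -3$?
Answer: $- \frac{843}{6089} \approx -0.13845$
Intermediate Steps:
$D = 29$
$A{\left(F \right)} = 6 F$ ($A{\left(F \right)} = F + F \left(-3 + 8\right) = F + F 5 = F + 5 F = 6 F$)
$\frac{-5391 + A{\left(196 \right)}}{30416 + D} = \frac{-5391 + 6 \cdot 196}{30416 + 29} = \frac{-5391 + 1176}{30445} = \left(-4215\right) \frac{1}{30445} = - \frac{843}{6089}$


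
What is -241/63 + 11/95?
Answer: -22202/5985 ≈ -3.7096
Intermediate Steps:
-241/63 + 11/95 = -22202/5985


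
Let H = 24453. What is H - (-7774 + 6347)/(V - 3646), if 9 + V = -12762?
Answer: 401443474/16417 ≈ 24453.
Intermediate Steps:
V = -12771 (V = -9 - 12762 = -12771)
H - (-7774 + 6347)/(V - 3646) = 24453 - (-7774 + 6347)/(-12771 - 3646) = 24453 - (-1427)/(-16417) = 24453 - (-1427)*(-1)/16417 = 24453 - 1*1427/16417 = 24453 - 1427/16417 = 401443474/16417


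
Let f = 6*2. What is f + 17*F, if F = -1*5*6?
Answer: -498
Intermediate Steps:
F = -30 (F = -5*6 = -30)
f = 12
f + 17*F = 12 + 17*(-30) = 12 - 510 = -498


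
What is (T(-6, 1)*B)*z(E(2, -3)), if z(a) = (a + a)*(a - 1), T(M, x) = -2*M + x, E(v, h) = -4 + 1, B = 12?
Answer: 3744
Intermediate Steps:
E(v, h) = -3
T(M, x) = x - 2*M
z(a) = 2*a*(-1 + a) (z(a) = (2*a)*(-1 + a) = 2*a*(-1 + a))
(T(-6, 1)*B)*z(E(2, -3)) = ((1 - 2*(-6))*12)*(2*(-3)*(-1 - 3)) = ((1 + 12)*12)*(2*(-3)*(-4)) = (13*12)*24 = 156*24 = 3744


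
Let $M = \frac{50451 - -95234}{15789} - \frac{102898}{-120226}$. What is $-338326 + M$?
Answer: $- \frac{321103809650516}{949124157} \approx -3.3832 \cdot 10^{5}$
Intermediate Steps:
$M = \frac{9569890666}{949124157}$ ($M = \left(50451 + 95234\right) \frac{1}{15789} - - \frac{51449}{60113} = 145685 \cdot \frac{1}{15789} + \frac{51449}{60113} = \frac{145685}{15789} + \frac{51449}{60113} = \frac{9569890666}{949124157} \approx 10.083$)
$-338326 + M = -338326 + \frac{9569890666}{949124157} = - \frac{321103809650516}{949124157}$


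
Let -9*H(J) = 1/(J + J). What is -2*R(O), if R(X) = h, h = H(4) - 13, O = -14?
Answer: 937/36 ≈ 26.028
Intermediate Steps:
H(J) = -1/(18*J) (H(J) = -1/(9*(J + J)) = -1/(2*J)/9 = -1/(18*J))
h = -937/72 (h = -1/18/4 - 13 = -1/18*¼ - 13 = -1/72 - 13 = -937/72 ≈ -13.014)
R(X) = -937/72
-2*R(O) = -2*(-937/72) = 937/36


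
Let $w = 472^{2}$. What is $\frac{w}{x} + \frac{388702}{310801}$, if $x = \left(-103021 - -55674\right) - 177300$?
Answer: $\frac{18079248210}{69820512247} \approx 0.25894$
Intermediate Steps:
$x = -224647$ ($x = \left(-103021 + 55674\right) - 177300 = -47347 - 177300 = -224647$)
$w = 222784$
$\frac{w}{x} + \frac{388702}{310801} = \frac{222784}{-224647} + \frac{388702}{310801} = 222784 \left(- \frac{1}{224647}\right) + 388702 \cdot \frac{1}{310801} = - \frac{222784}{224647} + \frac{388702}{310801} = \frac{18079248210}{69820512247}$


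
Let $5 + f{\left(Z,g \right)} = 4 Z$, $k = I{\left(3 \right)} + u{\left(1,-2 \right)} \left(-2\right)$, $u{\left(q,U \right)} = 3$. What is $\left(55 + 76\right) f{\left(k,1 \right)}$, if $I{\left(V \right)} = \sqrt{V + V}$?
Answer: $-3799 + 524 \sqrt{6} \approx -2515.5$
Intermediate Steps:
$I{\left(V \right)} = \sqrt{2} \sqrt{V}$ ($I{\left(V \right)} = \sqrt{2 V} = \sqrt{2} \sqrt{V}$)
$k = -6 + \sqrt{6}$ ($k = \sqrt{2} \sqrt{3} + 3 \left(-2\right) = \sqrt{6} - 6 = -6 + \sqrt{6} \approx -3.5505$)
$f{\left(Z,g \right)} = -5 + 4 Z$
$\left(55 + 76\right) f{\left(k,1 \right)} = \left(55 + 76\right) \left(-5 + 4 \left(-6 + \sqrt{6}\right)\right) = 131 \left(-5 - \left(24 - 4 \sqrt{6}\right)\right) = 131 \left(-29 + 4 \sqrt{6}\right) = -3799 + 524 \sqrt{6}$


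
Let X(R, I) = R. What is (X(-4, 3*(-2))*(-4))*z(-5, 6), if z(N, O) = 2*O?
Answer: 192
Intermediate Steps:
(X(-4, 3*(-2))*(-4))*z(-5, 6) = (-4*(-4))*(2*6) = 16*12 = 192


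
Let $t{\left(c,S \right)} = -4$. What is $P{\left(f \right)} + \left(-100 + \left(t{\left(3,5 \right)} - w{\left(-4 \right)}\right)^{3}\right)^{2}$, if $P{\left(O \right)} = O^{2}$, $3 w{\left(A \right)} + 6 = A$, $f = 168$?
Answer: $\frac{27908560}{729} \approx 38283.0$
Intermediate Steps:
$w{\left(A \right)} = -2 + \frac{A}{3}$
$P{\left(f \right)} + \left(-100 + \left(t{\left(3,5 \right)} - w{\left(-4 \right)}\right)^{3}\right)^{2} = 168^{2} + \left(-100 + \left(-4 - \left(-2 + \frac{1}{3} \left(-4\right)\right)\right)^{3}\right)^{2} = 28224 + \left(-100 + \left(-4 - \left(-2 - \frac{4}{3}\right)\right)^{3}\right)^{2} = 28224 + \left(-100 + \left(-4 - - \frac{10}{3}\right)^{3}\right)^{2} = 28224 + \left(-100 + \left(-4 + \frac{10}{3}\right)^{3}\right)^{2} = 28224 + \left(-100 + \left(- \frac{2}{3}\right)^{3}\right)^{2} = 28224 + \left(-100 - \frac{8}{27}\right)^{2} = 28224 + \left(- \frac{2708}{27}\right)^{2} = 28224 + \frac{7333264}{729} = \frac{27908560}{729}$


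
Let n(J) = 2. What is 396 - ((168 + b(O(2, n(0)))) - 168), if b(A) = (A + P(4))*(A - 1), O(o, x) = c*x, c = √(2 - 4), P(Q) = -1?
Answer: 403 + 4*I*√2 ≈ 403.0 + 5.6569*I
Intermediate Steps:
c = I*√2 (c = √(-2) = I*√2 ≈ 1.4142*I)
O(o, x) = I*x*√2 (O(o, x) = (I*√2)*x = I*x*√2)
b(A) = (-1 + A)² (b(A) = (A - 1)*(A - 1) = (-1 + A)*(-1 + A) = (-1 + A)²)
396 - ((168 + b(O(2, n(0)))) - 168) = 396 - ((168 + (1 + (I*2*√2)² - 2*I*2*√2)) - 168) = 396 - ((168 + (1 + (2*I*√2)² - 4*I*√2)) - 168) = 396 - ((168 + (1 - 8 - 4*I*√2)) - 168) = 396 - ((168 + (-7 - 4*I*√2)) - 168) = 396 - ((161 - 4*I*√2) - 168) = 396 - (-7 - 4*I*√2) = 396 + (7 + 4*I*√2) = 403 + 4*I*√2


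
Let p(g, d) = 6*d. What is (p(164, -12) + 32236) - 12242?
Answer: 19922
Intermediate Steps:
(p(164, -12) + 32236) - 12242 = (6*(-12) + 32236) - 12242 = (-72 + 32236) - 12242 = 32164 - 12242 = 19922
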